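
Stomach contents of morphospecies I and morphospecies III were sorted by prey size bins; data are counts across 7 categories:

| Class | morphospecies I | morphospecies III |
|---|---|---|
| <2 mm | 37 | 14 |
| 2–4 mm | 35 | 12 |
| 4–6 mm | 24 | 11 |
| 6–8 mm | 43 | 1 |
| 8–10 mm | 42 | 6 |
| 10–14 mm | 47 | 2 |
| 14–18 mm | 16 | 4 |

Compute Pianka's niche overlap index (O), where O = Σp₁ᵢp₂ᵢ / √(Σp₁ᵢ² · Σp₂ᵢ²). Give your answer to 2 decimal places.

Proportions for morphospecies I (n=244): 37/244=0.1516, 35/244=0.1434, 24/244=0.0984, 43/244=0.1762, 42/244=0.1721, 47/244=0.1926, 16/244=0.0656
Proportions for morphospecies III (n=50): 14/50=0.2800, 12/50=0.2400, 11/50=0.2200, 1/50=0.0200, 6/50=0.1200, 2/50=0.0400, 4/50=0.0800
Σ p₁ᵢp₂ᵢ = 0.042448 + 0.034416 + 0.021648 + 0.003524 + 0.020652 + 0.007704 + 0.005248 = 0.135640
Σp_1ᵢ² = 0.1516² + 0.1434² + 0.0984² + 0.1762² + 0.1721² + 0.1926² + 0.0656² = 0.022983 + 0.020564 + 0.009683 + 0.031046 + 0.029618 + 0.037095 + 0.004303 = 0.155292
Σp_2ᵢ² = 0.2800² + 0.2400² + 0.2200² + 0.0200² + 0.1200² + 0.0400² + 0.0800² = 0.078400 + 0.057600 + 0.048400 + 0.000400 + 0.014400 + 0.001600 + 0.006400 = 0.207200
O = 0.135640 / √(0.155292 × 0.207200) = 0.135640 / 0.1793781 = 0.7562

0.76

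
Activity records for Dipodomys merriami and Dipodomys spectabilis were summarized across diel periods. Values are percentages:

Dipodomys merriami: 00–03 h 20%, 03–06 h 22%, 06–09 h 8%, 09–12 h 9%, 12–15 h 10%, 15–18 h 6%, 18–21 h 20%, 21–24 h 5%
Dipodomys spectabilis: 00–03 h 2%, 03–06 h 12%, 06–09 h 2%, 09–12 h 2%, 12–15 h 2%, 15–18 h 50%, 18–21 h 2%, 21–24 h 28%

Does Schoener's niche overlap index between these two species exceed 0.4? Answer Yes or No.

No

Convert percentages to proportions (divide by 100).
Σ|p₁ᵢ − p₂ᵢ| = 0.18 + 0.10 + 0.06 + 0.07 + 0.08 + 0.44 + 0.18 + 0.23 = 1.34
D = 1 − ½ × 1.34 = 1 − 0.670 = 0.3300
D = 0.3300 < 0.4 → No.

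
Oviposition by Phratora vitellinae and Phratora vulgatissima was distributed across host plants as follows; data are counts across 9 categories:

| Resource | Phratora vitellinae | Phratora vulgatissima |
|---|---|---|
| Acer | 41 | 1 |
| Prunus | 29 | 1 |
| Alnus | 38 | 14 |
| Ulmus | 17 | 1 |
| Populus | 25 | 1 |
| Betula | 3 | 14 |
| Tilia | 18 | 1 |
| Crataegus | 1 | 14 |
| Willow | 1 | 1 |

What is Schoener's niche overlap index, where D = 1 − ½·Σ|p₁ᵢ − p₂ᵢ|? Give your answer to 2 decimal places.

Proportions for Phratora vitellinae (n=173): 41/173=0.2370, 29/173=0.1676, 38/173=0.2197, 17/173=0.0983, 25/173=0.1445, 3/173=0.0173, 18/173=0.1040, 1/173=0.0058, 1/173=0.0058
Proportions for Phratora vulgatissima (n=48): 1/48=0.0208, 1/48=0.0208, 14/48=0.2917, 1/48=0.0208, 1/48=0.0208, 14/48=0.2917, 1/48=0.0208, 14/48=0.2917, 1/48=0.0208
Σ|p₁ᵢ − p₂ᵢ| = 0.2162 + 0.1468 + 0.0720 + 0.0775 + 0.1237 + 0.2744 + 0.0832 + 0.2859 + 0.0150 = 1.2947
D = 1 − ½ × 1.2947 = 1 − 0.64735 = 0.35265

0.35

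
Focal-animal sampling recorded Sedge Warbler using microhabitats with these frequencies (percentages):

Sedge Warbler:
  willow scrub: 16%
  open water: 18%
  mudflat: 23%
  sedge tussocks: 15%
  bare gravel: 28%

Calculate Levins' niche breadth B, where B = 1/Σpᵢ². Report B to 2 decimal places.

Convert percentages to proportions (divide by 100).
Σpᵢ² = 0.16² + 0.18² + 0.23² + 0.15² + 0.28² = 0.0256 + 0.0324 + 0.0529 + 0.0225 + 0.0784 = 0.2118
B = 1 / 0.2118 = 4.7214

4.72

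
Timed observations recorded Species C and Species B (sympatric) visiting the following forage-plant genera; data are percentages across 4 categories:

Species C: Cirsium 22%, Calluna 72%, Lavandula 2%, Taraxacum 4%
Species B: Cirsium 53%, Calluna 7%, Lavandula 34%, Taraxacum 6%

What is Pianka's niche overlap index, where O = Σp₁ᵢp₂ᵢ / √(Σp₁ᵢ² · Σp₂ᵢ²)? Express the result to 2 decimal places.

0.37

Convert percentages to proportions (divide by 100).
Σ p₁ᵢp₂ᵢ = 0.1166 + 0.0504 + 0.0068 + 0.0024 = 0.1762
Σp_1ᵢ² = 0.22² + 0.72² + 0.02² + 0.04² = 0.0484 + 0.5184 + 0.0004 + 0.0016 = 0.5688
Σp_2ᵢ² = 0.53² + 0.07² + 0.34² + 0.06² = 0.2809 + 0.0049 + 0.1156 + 0.0036 = 0.4050
O = 0.1762 / √(0.5688 × 0.4050) = 0.1762 / 0.47996 = 0.3671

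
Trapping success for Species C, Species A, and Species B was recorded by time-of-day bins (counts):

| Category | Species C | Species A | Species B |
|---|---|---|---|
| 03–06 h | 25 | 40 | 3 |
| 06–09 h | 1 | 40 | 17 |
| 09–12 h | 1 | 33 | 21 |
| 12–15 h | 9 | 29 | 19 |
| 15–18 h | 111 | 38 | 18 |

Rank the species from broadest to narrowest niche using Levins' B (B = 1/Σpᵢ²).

Proportions for Species C (n=147): 25/147=0.1701, 1/147=0.0068, 1/147=0.0068, 9/147=0.0612, 111/147=0.7551
Proportions for Species A (n=180): 40/180=0.2222, 40/180=0.2222, 33/180=0.1833, 29/180=0.1611, 38/180=0.2111
Proportions for Species B (n=78): 3/78=0.0385, 17/78=0.2179, 21/78=0.2692, 19/78=0.2436, 18/78=0.2308
Σp_Cᵢ² = 0.1701² + 0.0068² + 0.0068² + 0.0612² + 0.7551² = 0.028934 + 0.000046 + 0.000046 + 0.003745 + 0.570176 = 0.602947
B_C = 1 / 0.602947 = 1.6585
Σp_Aᵢ² = 0.2222² + 0.2222² + 0.1833² + 0.1611² + 0.2111² = 0.049373 + 0.049373 + 0.033599 + 0.025953 + 0.044563 = 0.202861
B_A = 1 / 0.202861 = 4.9295
Σp_Bᵢ² = 0.0385² + 0.2179² + 0.2692² + 0.2436² + 0.2308² = 0.001482 + 0.047480 + 0.072469 + 0.059341 + 0.053269 = 0.234041
B_B = 1 / 0.234041 = 4.2728
Ranking by B (broadest → narrowest): Species A (4.93) > Species B (4.27) > Species C (1.66)

Species A > Species B > Species C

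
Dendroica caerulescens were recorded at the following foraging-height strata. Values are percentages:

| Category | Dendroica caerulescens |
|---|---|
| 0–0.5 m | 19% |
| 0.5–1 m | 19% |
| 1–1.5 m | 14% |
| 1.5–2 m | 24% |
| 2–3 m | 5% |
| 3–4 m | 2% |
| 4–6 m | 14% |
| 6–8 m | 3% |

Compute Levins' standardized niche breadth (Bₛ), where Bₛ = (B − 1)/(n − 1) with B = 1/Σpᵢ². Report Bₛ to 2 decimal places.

0.68

Convert percentages to proportions (divide by 100).
Σpᵢ² = 0.19² + 0.19² + 0.14² + 0.24² + 0.05² + 0.02² + 0.14² + 0.03² = 0.0361 + 0.0361 + 0.0196 + 0.0576 + 0.0025 + 0.0004 + 0.0196 + 0.0009 = 0.1728
B = 1 / 0.1728 = 5.7870
Bₛ = (B − 1)/(n − 1) = (5.7870 − 1)/(8 − 1) = 4.7870/7 = 0.6839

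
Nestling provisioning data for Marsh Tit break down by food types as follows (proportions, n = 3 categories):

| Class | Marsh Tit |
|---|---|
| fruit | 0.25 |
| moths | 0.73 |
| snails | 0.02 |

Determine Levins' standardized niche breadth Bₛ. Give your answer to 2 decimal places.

Σpᵢ² = 0.25² + 0.73² + 0.02² = 0.0625 + 0.5329 + 0.0004 = 0.5958
B = 1 / 0.5958 = 1.6784
Bₛ = (B − 1)/(n − 1) = (1.6784 − 1)/(3 − 1) = 0.6784/2 = 0.3392

0.34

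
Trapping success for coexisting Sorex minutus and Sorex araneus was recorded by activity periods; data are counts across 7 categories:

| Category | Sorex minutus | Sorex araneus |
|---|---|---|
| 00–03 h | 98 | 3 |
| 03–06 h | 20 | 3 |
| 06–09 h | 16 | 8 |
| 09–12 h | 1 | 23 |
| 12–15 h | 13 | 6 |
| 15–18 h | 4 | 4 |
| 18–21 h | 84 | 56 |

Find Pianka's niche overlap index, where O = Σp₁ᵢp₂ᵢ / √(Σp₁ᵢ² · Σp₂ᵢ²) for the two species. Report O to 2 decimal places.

0.65

Proportions for Sorex minutus (n=236): 98/236=0.4153, 20/236=0.0847, 16/236=0.0678, 1/236=0.0042, 13/236=0.0551, 4/236=0.0169, 84/236=0.3559
Proportions for Sorex araneus (n=103): 3/103=0.0291, 3/103=0.0291, 8/103=0.0777, 23/103=0.2233, 6/103=0.0583, 4/103=0.0388, 56/103=0.5437
Σ p₁ᵢp₂ᵢ = 0.012085 + 0.002465 + 0.005268 + 0.000938 + 0.003212 + 0.000656 + 0.193503 = 0.218127
Σp_1ᵢ² = 0.4153² + 0.0847² + 0.0678² + 0.0042² + 0.0551² + 0.0169² + 0.3559² = 0.172474 + 0.007174 + 0.004597 + 0.000018 + 0.003036 + 0.000286 + 0.126665 = 0.314250
Σp_2ᵢ² = 0.0291² + 0.0291² + 0.0777² + 0.2233² + 0.0583² + 0.0388² + 0.5437² = 0.000847 + 0.000847 + 0.006037 + 0.049863 + 0.003399 + 0.001505 + 0.295610 = 0.358108
O = 0.218127 / √(0.314250 × 0.358108) = 0.218127 / 0.3354630 = 0.6502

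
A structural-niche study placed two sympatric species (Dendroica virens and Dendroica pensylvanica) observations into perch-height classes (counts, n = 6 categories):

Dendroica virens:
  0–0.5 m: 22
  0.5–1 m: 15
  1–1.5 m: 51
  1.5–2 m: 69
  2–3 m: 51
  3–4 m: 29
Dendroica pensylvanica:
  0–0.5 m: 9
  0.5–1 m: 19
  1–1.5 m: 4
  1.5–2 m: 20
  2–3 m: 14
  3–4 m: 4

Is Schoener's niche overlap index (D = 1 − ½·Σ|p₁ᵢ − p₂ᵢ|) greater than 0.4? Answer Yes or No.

Proportions for Dendroica virens (n=237): 22/237=0.0928, 15/237=0.0633, 51/237=0.2152, 69/237=0.2911, 51/237=0.2152, 29/237=0.1224
Proportions for Dendroica pensylvanica (n=70): 9/70=0.1286, 19/70=0.2714, 4/70=0.0571, 20/70=0.2857, 14/70=0.2000, 4/70=0.0571
Σ|p₁ᵢ − p₂ᵢ| = 0.0358 + 0.2081 + 0.1581 + 0.0054 + 0.0152 + 0.0653 = 0.4879
D = 1 − ½ × 0.4879 = 1 − 0.24395 = 0.75605
D = 0.75605 > 0.4 → Yes.

Yes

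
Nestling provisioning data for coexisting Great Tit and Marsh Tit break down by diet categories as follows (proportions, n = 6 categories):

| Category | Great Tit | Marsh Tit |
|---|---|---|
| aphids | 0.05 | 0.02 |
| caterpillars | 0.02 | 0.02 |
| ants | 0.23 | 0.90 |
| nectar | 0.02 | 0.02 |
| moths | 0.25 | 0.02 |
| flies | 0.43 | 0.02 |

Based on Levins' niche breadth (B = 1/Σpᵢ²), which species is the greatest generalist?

Σp_Greaᵢ² = 0.05² + 0.02² + 0.23² + 0.02² + 0.25² + 0.43² = 0.0025 + 0.0004 + 0.0529 + 0.0004 + 0.0625 + 0.1849 = 0.3036
B_Grea = 1 / 0.3036 = 3.2938
Σp_Marsᵢ² = 0.02² + 0.02² + 0.90² + 0.02² + 0.02² + 0.02² = 0.0004 + 0.0004 + 0.8100 + 0.0004 + 0.0004 + 0.0004 = 0.8120
B_Mars = 1 / 0.8120 = 1.2315
Highest B → broadest niche (most generalist): Great Tit (B = 3.29).

Great Tit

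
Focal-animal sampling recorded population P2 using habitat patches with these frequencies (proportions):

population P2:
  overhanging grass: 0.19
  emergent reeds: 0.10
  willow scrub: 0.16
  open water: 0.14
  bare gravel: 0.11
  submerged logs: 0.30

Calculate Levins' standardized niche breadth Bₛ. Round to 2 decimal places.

Σpᵢ² = 0.19² + 0.10² + 0.16² + 0.14² + 0.11² + 0.30² = 0.0361 + 0.0100 + 0.0256 + 0.0196 + 0.0121 + 0.0900 = 0.1934
B = 1 / 0.1934 = 5.1706
Bₛ = (B − 1)/(n − 1) = (5.1706 − 1)/(6 − 1) = 4.1706/5 = 0.8341

0.83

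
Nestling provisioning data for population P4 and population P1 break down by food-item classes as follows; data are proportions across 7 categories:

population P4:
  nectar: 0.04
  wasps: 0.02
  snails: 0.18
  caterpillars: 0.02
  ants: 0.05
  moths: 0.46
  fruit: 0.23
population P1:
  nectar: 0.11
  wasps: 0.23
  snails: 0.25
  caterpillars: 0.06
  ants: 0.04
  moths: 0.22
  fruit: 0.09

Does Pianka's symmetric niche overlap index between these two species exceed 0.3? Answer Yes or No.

Σ p₁ᵢp₂ᵢ = 0.0044 + 0.0046 + 0.0450 + 0.0012 + 0.0020 + 0.1012 + 0.0207 = 0.1791
Σp_1ᵢ² = 0.04² + 0.02² + 0.18² + 0.02² + 0.05² + 0.46² + 0.23² = 0.0016 + 0.0004 + 0.0324 + 0.0004 + 0.0025 + 0.2116 + 0.0529 = 0.3018
Σp_2ᵢ² = 0.11² + 0.23² + 0.25² + 0.06² + 0.04² + 0.22² + 0.09² = 0.0121 + 0.0529 + 0.0625 + 0.0036 + 0.0016 + 0.0484 + 0.0081 = 0.1892
O = 0.1791 / √(0.3018 × 0.1892) = 0.1791 / 0.23896 = 0.7495
O = 0.7495 > 0.3 → Yes.

Yes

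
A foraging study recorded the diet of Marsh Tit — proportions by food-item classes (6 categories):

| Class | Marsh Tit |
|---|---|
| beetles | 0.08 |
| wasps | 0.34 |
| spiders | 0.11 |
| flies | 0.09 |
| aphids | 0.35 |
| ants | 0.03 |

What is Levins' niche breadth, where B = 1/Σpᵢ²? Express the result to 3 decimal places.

Σpᵢ² = 0.08² + 0.34² + 0.11² + 0.09² + 0.35² + 0.03² = 0.0064 + 0.1156 + 0.0121 + 0.0081 + 0.1225 + 0.0009 = 0.2656
B = 1 / 0.2656 = 3.76506

3.765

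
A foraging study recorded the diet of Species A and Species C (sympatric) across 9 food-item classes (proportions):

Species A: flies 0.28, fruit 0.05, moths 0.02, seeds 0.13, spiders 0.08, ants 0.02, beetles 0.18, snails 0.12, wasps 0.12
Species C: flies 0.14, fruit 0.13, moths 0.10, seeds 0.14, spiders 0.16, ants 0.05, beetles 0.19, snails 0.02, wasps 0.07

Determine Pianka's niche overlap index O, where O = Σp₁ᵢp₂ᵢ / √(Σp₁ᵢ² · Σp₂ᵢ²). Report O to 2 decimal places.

0.83

Σ p₁ᵢp₂ᵢ = 0.0392 + 0.0065 + 0.0020 + 0.0182 + 0.0128 + 0.0010 + 0.0342 + 0.0024 + 0.0084 = 0.1247
Σp_1ᵢ² = 0.28² + 0.05² + 0.02² + 0.13² + 0.08² + 0.02² + 0.18² + 0.12² + 0.12² = 0.0784 + 0.0025 + 0.0004 + 0.0169 + 0.0064 + 0.0004 + 0.0324 + 0.0144 + 0.0144 = 0.1662
Σp_2ᵢ² = 0.14² + 0.13² + 0.10² + 0.14² + 0.16² + 0.05² + 0.19² + 0.02² + 0.07² = 0.0196 + 0.0169 + 0.0100 + 0.0196 + 0.0256 + 0.0025 + 0.0361 + 0.0004 + 0.0049 = 0.1356
O = 0.1247 / √(0.1662 × 0.1356) = 0.1247 / 0.15012 = 0.8307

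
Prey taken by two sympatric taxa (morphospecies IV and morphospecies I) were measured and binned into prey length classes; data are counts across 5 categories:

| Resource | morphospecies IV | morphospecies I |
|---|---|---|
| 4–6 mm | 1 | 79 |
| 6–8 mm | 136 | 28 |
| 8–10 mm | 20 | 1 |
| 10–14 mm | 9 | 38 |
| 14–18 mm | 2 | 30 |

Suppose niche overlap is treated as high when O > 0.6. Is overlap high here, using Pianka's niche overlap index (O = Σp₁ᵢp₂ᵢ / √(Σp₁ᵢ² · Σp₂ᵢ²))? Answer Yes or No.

Proportions for morphospecies IV (n=168): 1/168=0.0060, 136/168=0.8095, 20/168=0.1190, 9/168=0.0536, 2/168=0.0119
Proportions for morphospecies I (n=176): 79/176=0.4489, 28/176=0.1591, 1/176=0.0057, 38/176=0.2159, 30/176=0.1705
Σ p₁ᵢp₂ᵢ = 0.002693 + 0.128791 + 0.000678 + 0.011572 + 0.002029 = 0.145763
Σp_1ᵢ² = 0.0060² + 0.8095² + 0.1190² + 0.0536² + 0.0119² = 0.000036 + 0.655290 + 0.014161 + 0.002873 + 0.000142 = 0.672502
Σp_2ᵢ² = 0.4489² + 0.1591² + 0.0057² + 0.2159² + 0.1705² = 0.201511 + 0.025313 + 0.000032 + 0.046613 + 0.029070 = 0.302539
O = 0.145763 / √(0.672502 × 0.302539) = 0.145763 / 0.4510633 = 0.3232
O = 0.3232 < 0.6 → No.

No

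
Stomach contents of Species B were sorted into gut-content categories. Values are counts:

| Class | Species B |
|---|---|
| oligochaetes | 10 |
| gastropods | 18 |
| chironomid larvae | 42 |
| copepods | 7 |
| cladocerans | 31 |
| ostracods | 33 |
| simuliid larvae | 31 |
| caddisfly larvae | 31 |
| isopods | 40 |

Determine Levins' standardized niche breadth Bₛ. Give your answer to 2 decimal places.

Proportions for Species B (n=243): 10/243=0.0412, 18/243=0.0741, 42/243=0.1728, 7/243=0.0288, 31/243=0.1276, 33/243=0.1358, 31/243=0.1276, 31/243=0.1276, 40/243=0.1646
Σpᵢ² = 0.0412² + 0.0741² + 0.1728² + 0.0288² + 0.1276² + 0.1358² + 0.1276² + 0.1276² + 0.1646² = 0.001697 + 0.005491 + 0.029860 + 0.000829 + 0.016282 + 0.018442 + 0.016282 + 0.016282 + 0.027093 = 0.132258
B = 1 / 0.132258 = 7.5610
Bₛ = (B − 1)/(n − 1) = (7.5610 − 1)/(9 − 1) = 6.5610/8 = 0.8201

0.82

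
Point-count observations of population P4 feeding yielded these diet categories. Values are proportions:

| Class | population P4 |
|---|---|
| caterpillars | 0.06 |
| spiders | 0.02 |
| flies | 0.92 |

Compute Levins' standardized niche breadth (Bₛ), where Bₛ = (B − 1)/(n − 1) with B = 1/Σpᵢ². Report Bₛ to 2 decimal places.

0.09

Σpᵢ² = 0.06² + 0.02² + 0.92² = 0.0036 + 0.0004 + 0.8464 = 0.8504
B = 1 / 0.8504 = 1.1759
Bₛ = (B − 1)/(n − 1) = (1.1759 − 1)/(3 − 1) = 0.1759/2 = 0.0880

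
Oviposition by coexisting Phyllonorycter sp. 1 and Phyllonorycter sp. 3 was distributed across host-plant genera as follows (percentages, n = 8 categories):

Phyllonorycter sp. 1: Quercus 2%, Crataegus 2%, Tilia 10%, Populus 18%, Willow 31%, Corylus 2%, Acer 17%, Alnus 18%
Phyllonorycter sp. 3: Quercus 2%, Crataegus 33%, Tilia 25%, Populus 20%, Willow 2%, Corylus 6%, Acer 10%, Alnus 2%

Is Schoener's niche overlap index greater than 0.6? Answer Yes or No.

Convert percentages to proportions (divide by 100).
Σ|p₁ᵢ − p₂ᵢ| = 0.00 + 0.31 + 0.15 + 0.02 + 0.29 + 0.04 + 0.07 + 0.16 = 1.04
D = 1 − ½ × 1.04 = 1 − 0.520 = 0.4800
D = 0.4800 < 0.6 → No.

No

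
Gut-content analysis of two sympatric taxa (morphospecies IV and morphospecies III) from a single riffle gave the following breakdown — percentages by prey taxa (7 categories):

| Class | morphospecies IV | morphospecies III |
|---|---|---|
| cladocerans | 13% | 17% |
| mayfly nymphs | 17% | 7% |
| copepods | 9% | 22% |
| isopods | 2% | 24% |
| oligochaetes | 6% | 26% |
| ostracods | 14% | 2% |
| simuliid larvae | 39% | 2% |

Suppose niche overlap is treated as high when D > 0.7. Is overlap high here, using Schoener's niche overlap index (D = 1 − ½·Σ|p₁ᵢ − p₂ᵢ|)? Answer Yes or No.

No

Convert percentages to proportions (divide by 100).
Σ|p₁ᵢ − p₂ᵢ| = 0.04 + 0.10 + 0.13 + 0.22 + 0.20 + 0.12 + 0.37 = 1.18
D = 1 − ½ × 1.18 = 1 − 0.590 = 0.4100
D = 0.4100 < 0.7 → No.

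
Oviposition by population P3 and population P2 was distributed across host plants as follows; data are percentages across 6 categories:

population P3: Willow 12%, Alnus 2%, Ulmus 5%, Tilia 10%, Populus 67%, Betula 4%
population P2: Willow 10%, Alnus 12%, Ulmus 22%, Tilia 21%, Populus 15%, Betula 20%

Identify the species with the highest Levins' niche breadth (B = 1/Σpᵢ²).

population P2

Convert percentages to proportions (divide by 100).
Σp_P3ᵢ² = 0.12² + 0.02² + 0.05² + 0.10² + 0.67² + 0.04² = 0.0144 + 0.0004 + 0.0025 + 0.0100 + 0.4489 + 0.0016 = 0.4778
B_P3 = 1 / 0.4778 = 2.0929
Σp_P2ᵢ² = 0.10² + 0.12² + 0.22² + 0.21² + 0.15² + 0.20² = 0.0100 + 0.0144 + 0.0484 + 0.0441 + 0.0225 + 0.0400 = 0.1794
B_P2 = 1 / 0.1794 = 5.5741
Highest B → broadest niche (most generalist): population P2 (B = 5.57).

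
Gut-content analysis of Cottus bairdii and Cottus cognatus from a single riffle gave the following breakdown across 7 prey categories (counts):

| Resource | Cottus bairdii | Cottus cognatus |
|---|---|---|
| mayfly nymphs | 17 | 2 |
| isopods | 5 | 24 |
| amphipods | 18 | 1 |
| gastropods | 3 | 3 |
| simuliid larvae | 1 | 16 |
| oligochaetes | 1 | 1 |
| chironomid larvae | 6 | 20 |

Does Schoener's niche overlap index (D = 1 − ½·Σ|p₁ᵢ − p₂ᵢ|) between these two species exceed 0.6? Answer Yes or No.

Proportions for Cottus bairdii (n=51): 17/51=0.3333, 5/51=0.0980, 18/51=0.3529, 3/51=0.0588, 1/51=0.0196, 1/51=0.0196, 6/51=0.1176
Proportions for Cottus cognatus (n=67): 2/67=0.0299, 24/67=0.3582, 1/67=0.0149, 3/67=0.0448, 16/67=0.2388, 1/67=0.0149, 20/67=0.2985
Σ|p₁ᵢ − p₂ᵢ| = 0.3034 + 0.2602 + 0.3380 + 0.0140 + 0.2192 + 0.0047 + 0.1809 = 1.3204
D = 1 − ½ × 1.3204 = 1 − 0.66020 = 0.33980
D = 0.33980 < 0.6 → No.

No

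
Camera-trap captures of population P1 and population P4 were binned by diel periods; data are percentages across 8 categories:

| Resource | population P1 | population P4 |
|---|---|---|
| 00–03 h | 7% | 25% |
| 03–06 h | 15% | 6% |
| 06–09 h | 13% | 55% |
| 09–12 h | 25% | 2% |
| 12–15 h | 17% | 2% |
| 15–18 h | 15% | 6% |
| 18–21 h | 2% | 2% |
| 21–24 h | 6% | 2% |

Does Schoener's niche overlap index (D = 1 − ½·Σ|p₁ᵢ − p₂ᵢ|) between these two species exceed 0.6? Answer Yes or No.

No

Convert percentages to proportions (divide by 100).
Σ|p₁ᵢ − p₂ᵢ| = 0.18 + 0.09 + 0.42 + 0.23 + 0.15 + 0.09 + 0.00 + 0.04 = 1.20
D = 1 − ½ × 1.20 = 1 − 0.600 = 0.4000
D = 0.4000 < 0.6 → No.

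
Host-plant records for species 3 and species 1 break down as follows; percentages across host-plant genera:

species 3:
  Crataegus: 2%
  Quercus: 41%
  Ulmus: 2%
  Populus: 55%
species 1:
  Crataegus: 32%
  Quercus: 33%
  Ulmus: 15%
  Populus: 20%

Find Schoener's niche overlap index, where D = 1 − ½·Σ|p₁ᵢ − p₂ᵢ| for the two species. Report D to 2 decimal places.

0.57

Convert percentages to proportions (divide by 100).
Σ|p₁ᵢ − p₂ᵢ| = 0.30 + 0.08 + 0.13 + 0.35 = 0.86
D = 1 − ½ × 0.86 = 1 − 0.430 = 0.5700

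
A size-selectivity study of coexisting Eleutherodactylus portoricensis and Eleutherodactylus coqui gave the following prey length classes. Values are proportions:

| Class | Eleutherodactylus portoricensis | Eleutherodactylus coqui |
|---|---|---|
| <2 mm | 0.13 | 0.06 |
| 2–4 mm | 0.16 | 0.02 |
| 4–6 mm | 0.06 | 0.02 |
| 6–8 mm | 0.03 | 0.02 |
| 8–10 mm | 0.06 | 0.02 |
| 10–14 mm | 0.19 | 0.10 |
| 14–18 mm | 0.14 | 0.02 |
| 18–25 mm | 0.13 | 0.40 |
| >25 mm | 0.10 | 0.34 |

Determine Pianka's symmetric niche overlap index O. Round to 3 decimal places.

Σ p₁ᵢp₂ᵢ = 0.0078 + 0.0032 + 0.0012 + 0.0006 + 0.0012 + 0.0190 + 0.0028 + 0.0520 + 0.0340 = 0.1218
Σp_1ᵢ² = 0.13² + 0.16² + 0.06² + 0.03² + 0.06² + 0.19² + 0.14² + 0.13² + 0.10² = 0.0169 + 0.0256 + 0.0036 + 0.0009 + 0.0036 + 0.0361 + 0.0196 + 0.0169 + 0.0100 = 0.1332
Σp_2ᵢ² = 0.06² + 0.02² + 0.02² + 0.02² + 0.02² + 0.10² + 0.02² + 0.40² + 0.34² = 0.0036 + 0.0004 + 0.0004 + 0.0004 + 0.0004 + 0.0100 + 0.0004 + 0.1600 + 0.1156 = 0.2912
O = 0.1218 / √(0.1332 × 0.2912) = 0.1218 / 0.196946 = 0.61844

0.618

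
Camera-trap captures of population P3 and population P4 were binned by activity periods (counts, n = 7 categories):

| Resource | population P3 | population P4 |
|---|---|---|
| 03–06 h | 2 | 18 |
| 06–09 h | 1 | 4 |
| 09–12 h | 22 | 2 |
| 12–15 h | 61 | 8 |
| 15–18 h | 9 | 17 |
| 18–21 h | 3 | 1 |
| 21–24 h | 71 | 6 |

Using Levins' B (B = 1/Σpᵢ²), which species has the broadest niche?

Proportions for population P3 (n=169): 2/169=0.0118, 1/169=0.0059, 22/169=0.1302, 61/169=0.3609, 9/169=0.0533, 3/169=0.0178, 71/169=0.4201
Proportions for population P4 (n=56): 18/56=0.3214, 4/56=0.0714, 2/56=0.0357, 8/56=0.1429, 17/56=0.3036, 1/56=0.0179, 6/56=0.1071
Σp_P3ᵢ² = 0.0118² + 0.0059² + 0.1302² + 0.3609² + 0.0533² + 0.0178² + 0.4201² = 0.000139 + 0.000035 + 0.016952 + 0.130249 + 0.002841 + 0.000317 + 0.176484 = 0.327017
B_P3 = 1 / 0.327017 = 3.0579
Σp_P4ᵢ² = 0.3214² + 0.0714² + 0.0357² + 0.1429² + 0.3036² + 0.0179² + 0.1071² = 0.103298 + 0.005098 + 0.001274 + 0.020420 + 0.092173 + 0.000320 + 0.011470 = 0.234053
B_P4 = 1 / 0.234053 = 4.2725
Highest B → broadest niche (most generalist): population P4 (B = 4.27).

population P4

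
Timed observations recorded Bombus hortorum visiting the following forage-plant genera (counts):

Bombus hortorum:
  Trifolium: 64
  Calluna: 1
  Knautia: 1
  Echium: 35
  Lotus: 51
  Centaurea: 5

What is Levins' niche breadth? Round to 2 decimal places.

Proportions for Bombus hortorum (n=157): 64/157=0.4076, 1/157=0.0064, 1/157=0.0064, 35/157=0.2229, 51/157=0.3248, 5/157=0.0318
Σpᵢ² = 0.4076² + 0.0064² + 0.0064² + 0.2229² + 0.3248² + 0.0318² = 0.166138 + 0.000041 + 0.000041 + 0.049684 + 0.105495 + 0.001011 = 0.322410
B = 1 / 0.322410 = 3.1016

3.10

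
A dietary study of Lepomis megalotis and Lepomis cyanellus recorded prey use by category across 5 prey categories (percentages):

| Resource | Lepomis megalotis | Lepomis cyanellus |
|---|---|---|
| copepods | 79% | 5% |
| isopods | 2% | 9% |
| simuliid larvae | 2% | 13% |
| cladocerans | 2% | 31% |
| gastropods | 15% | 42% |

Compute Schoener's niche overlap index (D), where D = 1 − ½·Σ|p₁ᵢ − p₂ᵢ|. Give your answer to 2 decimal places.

0.26

Convert percentages to proportions (divide by 100).
Σ|p₁ᵢ − p₂ᵢ| = 0.74 + 0.07 + 0.11 + 0.29 + 0.27 = 1.48
D = 1 − ½ × 1.48 = 1 − 0.740 = 0.2600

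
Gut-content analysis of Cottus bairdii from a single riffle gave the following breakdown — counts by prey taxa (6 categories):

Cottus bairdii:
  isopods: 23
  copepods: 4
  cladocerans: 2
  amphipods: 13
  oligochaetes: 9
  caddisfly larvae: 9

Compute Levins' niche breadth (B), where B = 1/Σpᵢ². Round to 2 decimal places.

4.09

Proportions for Cottus bairdii (n=60): 23/60=0.3833, 4/60=0.0667, 2/60=0.0333, 13/60=0.2167, 9/60=0.1500, 9/60=0.1500
Σpᵢ² = 0.3833² + 0.0667² + 0.0333² + 0.2167² + 0.1500² + 0.1500² = 0.146919 + 0.004449 + 0.001109 + 0.046959 + 0.022500 + 0.022500 = 0.244436
B = 1 / 0.244436 = 4.0911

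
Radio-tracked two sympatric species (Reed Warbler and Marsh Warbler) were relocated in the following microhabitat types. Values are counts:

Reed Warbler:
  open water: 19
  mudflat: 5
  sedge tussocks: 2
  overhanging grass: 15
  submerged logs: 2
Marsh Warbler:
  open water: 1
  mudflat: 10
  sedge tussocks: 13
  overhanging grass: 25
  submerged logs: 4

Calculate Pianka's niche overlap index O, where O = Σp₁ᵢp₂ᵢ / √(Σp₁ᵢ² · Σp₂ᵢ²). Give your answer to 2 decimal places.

Proportions for Reed Warbler (n=43): 19/43=0.4419, 5/43=0.1163, 2/43=0.0465, 15/43=0.3488, 2/43=0.0465
Proportions for Marsh Warbler (n=53): 1/53=0.0189, 10/53=0.1887, 13/53=0.2453, 25/53=0.4717, 4/53=0.0755
Σ p₁ᵢp₂ᵢ = 0.008352 + 0.021946 + 0.011406 + 0.164529 + 0.003511 = 0.209744
Σp_1ᵢ² = 0.4419² + 0.1163² + 0.0465² + 0.3488² + 0.0465² = 0.195276 + 0.013526 + 0.002162 + 0.121661 + 0.002162 = 0.334787
Σp_2ᵢ² = 0.0189² + 0.1887² + 0.2453² + 0.4717² + 0.0755² = 0.000357 + 0.035608 + 0.060172 + 0.222501 + 0.005700 = 0.324338
O = 0.209744 / √(0.334787 × 0.324338) = 0.209744 / 0.3295211 = 0.6365

0.64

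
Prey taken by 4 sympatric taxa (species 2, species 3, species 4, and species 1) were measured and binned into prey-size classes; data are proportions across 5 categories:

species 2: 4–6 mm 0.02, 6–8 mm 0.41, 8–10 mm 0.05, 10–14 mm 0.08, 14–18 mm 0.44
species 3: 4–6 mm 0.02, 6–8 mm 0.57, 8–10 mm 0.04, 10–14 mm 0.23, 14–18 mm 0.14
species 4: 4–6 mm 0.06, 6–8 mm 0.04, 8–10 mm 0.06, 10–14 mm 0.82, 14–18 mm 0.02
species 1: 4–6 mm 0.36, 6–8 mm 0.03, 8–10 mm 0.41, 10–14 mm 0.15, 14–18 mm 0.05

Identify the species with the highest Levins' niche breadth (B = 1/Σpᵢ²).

species 1

Σp_2ᵢ² = 0.02² + 0.41² + 0.05² + 0.08² + 0.44² = 0.0004 + 0.1681 + 0.0025 + 0.0064 + 0.1936 = 0.3710
B_2 = 1 / 0.3710 = 2.6954
Σp_3ᵢ² = 0.02² + 0.57² + 0.04² + 0.23² + 0.14² = 0.0004 + 0.3249 + 0.0016 + 0.0529 + 0.0196 = 0.3994
B_3 = 1 / 0.3994 = 2.5038
Σp_4ᵢ² = 0.06² + 0.04² + 0.06² + 0.82² + 0.02² = 0.0036 + 0.0016 + 0.0036 + 0.6724 + 0.0004 = 0.6816
B_4 = 1 / 0.6816 = 1.4671
Σp_1ᵢ² = 0.36² + 0.03² + 0.41² + 0.15² + 0.05² = 0.1296 + 0.0009 + 0.1681 + 0.0225 + 0.0025 = 0.3236
B_1 = 1 / 0.3236 = 3.0902
Highest B → broadest niche (most generalist): species 1 (B = 3.09).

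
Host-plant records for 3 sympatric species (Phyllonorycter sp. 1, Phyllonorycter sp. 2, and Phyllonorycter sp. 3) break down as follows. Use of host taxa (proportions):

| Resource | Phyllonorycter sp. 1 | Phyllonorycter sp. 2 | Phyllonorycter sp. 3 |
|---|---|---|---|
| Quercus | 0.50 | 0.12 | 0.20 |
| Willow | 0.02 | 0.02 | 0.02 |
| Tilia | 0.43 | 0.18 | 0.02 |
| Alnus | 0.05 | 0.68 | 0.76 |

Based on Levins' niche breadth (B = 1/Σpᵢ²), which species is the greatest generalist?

Phyllonorycter sp. 1

Σp_1ᵢ² = 0.50² + 0.02² + 0.43² + 0.05² = 0.2500 + 0.0004 + 0.1849 + 0.0025 = 0.4378
B_1 = 1 / 0.4378 = 2.2841
Σp_2ᵢ² = 0.12² + 0.02² + 0.18² + 0.68² = 0.0144 + 0.0004 + 0.0324 + 0.4624 = 0.5096
B_2 = 1 / 0.5096 = 1.9623
Σp_3ᵢ² = 0.20² + 0.02² + 0.02² + 0.76² = 0.0400 + 0.0004 + 0.0004 + 0.5776 = 0.6184
B_3 = 1 / 0.6184 = 1.6171
Highest B → broadest niche (most generalist): Phyllonorycter sp. 1 (B = 2.28).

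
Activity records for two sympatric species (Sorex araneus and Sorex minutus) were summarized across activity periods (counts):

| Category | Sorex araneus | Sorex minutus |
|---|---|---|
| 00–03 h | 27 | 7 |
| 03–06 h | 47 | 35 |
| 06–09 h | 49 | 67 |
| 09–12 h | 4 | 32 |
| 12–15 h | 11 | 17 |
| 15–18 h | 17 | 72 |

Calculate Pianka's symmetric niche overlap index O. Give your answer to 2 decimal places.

0.79

Proportions for Sorex araneus (n=155): 27/155=0.1742, 47/155=0.3032, 49/155=0.3161, 4/155=0.0258, 11/155=0.0710, 17/155=0.1097
Proportions for Sorex minutus (n=230): 7/230=0.0304, 35/230=0.1522, 67/230=0.2913, 32/230=0.1391, 17/230=0.0739, 72/230=0.3130
Σ p₁ᵢp₂ᵢ = 0.005296 + 0.046147 + 0.092080 + 0.003589 + 0.005247 + 0.034336 = 0.186695
Σp_1ᵢ² = 0.1742² + 0.3032² + 0.3161² + 0.0258² + 0.0710² + 0.1097² = 0.030346 + 0.091930 + 0.099919 + 0.000666 + 0.005041 + 0.012034 = 0.239936
Σp_2ᵢ² = 0.0304² + 0.1522² + 0.2913² + 0.1391² + 0.0739² + 0.3130² = 0.000924 + 0.023165 + 0.084856 + 0.019349 + 0.005461 + 0.097969 = 0.231724
O = 0.186695 / √(0.239936 × 0.231724) = 0.186695 / 0.2357943 = 0.7918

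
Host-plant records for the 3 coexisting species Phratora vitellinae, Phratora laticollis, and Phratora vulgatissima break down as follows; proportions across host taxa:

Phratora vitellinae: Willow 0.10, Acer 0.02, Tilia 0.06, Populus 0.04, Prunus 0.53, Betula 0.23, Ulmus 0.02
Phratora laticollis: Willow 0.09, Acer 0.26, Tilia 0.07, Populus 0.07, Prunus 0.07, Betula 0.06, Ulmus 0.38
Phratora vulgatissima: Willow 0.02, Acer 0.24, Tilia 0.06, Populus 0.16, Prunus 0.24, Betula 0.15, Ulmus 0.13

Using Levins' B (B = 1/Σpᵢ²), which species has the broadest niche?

Phratora vulgatissima

Σp_viteᵢ² = 0.10² + 0.02² + 0.06² + 0.04² + 0.53² + 0.23² + 0.02² = 0.0100 + 0.0004 + 0.0036 + 0.0016 + 0.2809 + 0.0529 + 0.0004 = 0.3498
B_vite = 1 / 0.3498 = 2.8588
Σp_latiᵢ² = 0.09² + 0.26² + 0.07² + 0.07² + 0.07² + 0.06² + 0.38² = 0.0081 + 0.0676 + 0.0049 + 0.0049 + 0.0049 + 0.0036 + 0.1444 = 0.2384
B_lati = 1 / 0.2384 = 4.1946
Σp_vulgᵢ² = 0.02² + 0.24² + 0.06² + 0.16² + 0.24² + 0.15² + 0.13² = 0.0004 + 0.0576 + 0.0036 + 0.0256 + 0.0576 + 0.0225 + 0.0169 = 0.1842
B_vulg = 1 / 0.1842 = 5.4289
Highest B → broadest niche (most generalist): Phratora vulgatissima (B = 5.43).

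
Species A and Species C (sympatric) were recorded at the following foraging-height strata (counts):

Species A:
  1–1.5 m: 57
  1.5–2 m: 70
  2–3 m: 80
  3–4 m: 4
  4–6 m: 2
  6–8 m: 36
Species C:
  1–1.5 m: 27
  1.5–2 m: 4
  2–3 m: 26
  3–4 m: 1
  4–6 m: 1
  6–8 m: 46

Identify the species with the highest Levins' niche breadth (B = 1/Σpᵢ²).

Species A

Proportions for Species A (n=249): 57/249=0.2289, 70/249=0.2811, 80/249=0.3213, 4/249=0.0161, 2/249=0.0080, 36/249=0.1446
Proportions for Species C (n=105): 27/105=0.2571, 4/105=0.0381, 26/105=0.2476, 1/105=0.0095, 1/105=0.0095, 46/105=0.4381
Σp_Aᵢ² = 0.2289² + 0.2811² + 0.3213² + 0.0161² + 0.0080² + 0.1446² = 0.052395 + 0.079017 + 0.103234 + 0.000259 + 0.000064 + 0.020909 = 0.255878
B_A = 1 / 0.255878 = 3.9081
Σp_Cᵢ² = 0.2571² + 0.0381² + 0.2476² + 0.0095² + 0.0095² + 0.4381² = 0.066100 + 0.001452 + 0.061306 + 0.000090 + 0.000090 + 0.191932 = 0.320970
B_C = 1 / 0.320970 = 3.1156
Highest B → broadest niche (most generalist): Species A (B = 3.91).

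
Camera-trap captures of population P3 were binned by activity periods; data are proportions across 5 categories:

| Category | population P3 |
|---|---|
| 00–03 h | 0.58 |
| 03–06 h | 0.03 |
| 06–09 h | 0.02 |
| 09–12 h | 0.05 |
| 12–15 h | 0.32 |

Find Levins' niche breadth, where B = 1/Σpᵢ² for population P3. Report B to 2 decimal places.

Σpᵢ² = 0.58² + 0.03² + 0.02² + 0.05² + 0.32² = 0.3364 + 0.0009 + 0.0004 + 0.0025 + 0.1024 = 0.4426
B = 1 / 0.4426 = 2.2594

2.26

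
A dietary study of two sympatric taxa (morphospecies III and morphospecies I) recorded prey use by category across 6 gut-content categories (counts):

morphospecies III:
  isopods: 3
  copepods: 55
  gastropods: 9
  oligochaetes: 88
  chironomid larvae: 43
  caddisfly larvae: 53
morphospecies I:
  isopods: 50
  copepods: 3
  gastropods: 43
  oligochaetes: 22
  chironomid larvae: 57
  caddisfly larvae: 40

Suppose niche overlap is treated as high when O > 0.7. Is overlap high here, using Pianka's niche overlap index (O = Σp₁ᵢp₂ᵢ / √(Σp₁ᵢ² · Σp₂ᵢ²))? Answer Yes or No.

No

Proportions for morphospecies III (n=251): 3/251=0.0120, 55/251=0.2191, 9/251=0.0359, 88/251=0.3506, 43/251=0.1713, 53/251=0.2112
Proportions for morphospecies I (n=215): 50/215=0.2326, 3/215=0.0140, 43/215=0.2000, 22/215=0.1023, 57/215=0.2651, 40/215=0.1860
Σ p₁ᵢp₂ᵢ = 0.002791 + 0.003067 + 0.007180 + 0.035866 + 0.045412 + 0.039283 = 0.133599
Σp_1ᵢ² = 0.0120² + 0.2191² + 0.0359² + 0.3506² + 0.1713² + 0.2112² = 0.000144 + 0.048005 + 0.001289 + 0.122920 + 0.029344 + 0.044605 = 0.246307
Σp_2ᵢ² = 0.2326² + 0.0140² + 0.2000² + 0.1023² + 0.2651² + 0.1860² = 0.054103 + 0.000196 + 0.040000 + 0.010465 + 0.070278 + 0.034596 = 0.209638
O = 0.133599 / √(0.246307 × 0.209638) = 0.133599 / 0.2272340 = 0.5879
O = 0.5879 < 0.7 → No.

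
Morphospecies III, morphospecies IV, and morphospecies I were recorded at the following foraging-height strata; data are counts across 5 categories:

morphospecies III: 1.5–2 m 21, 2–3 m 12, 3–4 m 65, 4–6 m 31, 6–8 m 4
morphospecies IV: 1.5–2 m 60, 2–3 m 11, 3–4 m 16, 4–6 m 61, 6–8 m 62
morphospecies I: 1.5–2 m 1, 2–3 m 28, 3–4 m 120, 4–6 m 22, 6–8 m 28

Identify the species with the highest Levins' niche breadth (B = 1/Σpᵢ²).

morphospecies IV

Proportions for morphospecies III (n=133): 21/133=0.1579, 12/133=0.0902, 65/133=0.4887, 31/133=0.2331, 4/133=0.0301
Proportions for morphospecies IV (n=210): 60/210=0.2857, 11/210=0.0524, 16/210=0.0762, 61/210=0.2905, 62/210=0.2952
Proportions for morphospecies I (n=199): 1/199=0.0050, 28/199=0.1407, 120/199=0.6030, 22/199=0.1106, 28/199=0.1407
Σp_IIIᵢ² = 0.1579² + 0.0902² + 0.4887² + 0.2331² + 0.0301² = 0.024932 + 0.008136 + 0.238828 + 0.054336 + 0.000906 = 0.327138
B_III = 1 / 0.327138 = 3.0568
Σp_IVᵢ² = 0.2857² + 0.0524² + 0.0762² + 0.2905² + 0.2952² = 0.081624 + 0.002746 + 0.005806 + 0.084390 + 0.087143 = 0.261709
B_IV = 1 / 0.261709 = 3.8210
Σp_Iᵢ² = 0.0050² + 0.1407² + 0.6030² + 0.1106² + 0.1407² = 0.000025 + 0.019796 + 0.363609 + 0.012232 + 0.019796 = 0.415458
B_I = 1 / 0.415458 = 2.4070
Highest B → broadest niche (most generalist): morphospecies IV (B = 3.82).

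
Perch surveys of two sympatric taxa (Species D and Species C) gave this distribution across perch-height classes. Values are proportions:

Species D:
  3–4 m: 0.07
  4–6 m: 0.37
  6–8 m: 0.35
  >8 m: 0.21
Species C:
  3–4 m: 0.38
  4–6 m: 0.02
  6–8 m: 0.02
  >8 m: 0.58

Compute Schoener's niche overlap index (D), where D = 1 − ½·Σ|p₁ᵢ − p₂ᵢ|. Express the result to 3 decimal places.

Σ|p₁ᵢ − p₂ᵢ| = 0.31 + 0.35 + 0.33 + 0.37 = 1.36
D = 1 − ½ × 1.36 = 1 − 0.680 = 0.32000

0.320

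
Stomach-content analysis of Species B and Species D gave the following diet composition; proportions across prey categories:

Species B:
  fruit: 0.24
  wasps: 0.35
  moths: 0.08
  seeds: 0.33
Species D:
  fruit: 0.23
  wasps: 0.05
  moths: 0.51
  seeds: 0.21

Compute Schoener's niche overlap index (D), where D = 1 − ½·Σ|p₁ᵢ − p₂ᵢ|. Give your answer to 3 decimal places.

0.570

Σ|p₁ᵢ − p₂ᵢ| = 0.01 + 0.30 + 0.43 + 0.12 = 0.86
D = 1 − ½ × 0.86 = 1 − 0.430 = 0.57000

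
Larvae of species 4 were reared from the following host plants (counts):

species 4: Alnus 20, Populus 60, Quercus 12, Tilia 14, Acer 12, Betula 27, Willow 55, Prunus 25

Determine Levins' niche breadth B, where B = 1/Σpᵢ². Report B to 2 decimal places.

Proportions for species 4 (n=225): 20/225=0.0889, 60/225=0.2667, 12/225=0.0533, 14/225=0.0622, 12/225=0.0533, 27/225=0.1200, 55/225=0.2444, 25/225=0.1111
Σpᵢ² = 0.0889² + 0.2667² + 0.0533² + 0.0622² + 0.0533² + 0.1200² + 0.2444² + 0.1111² = 0.007903 + 0.071129 + 0.002841 + 0.003869 + 0.002841 + 0.014400 + 0.059731 + 0.012343 = 0.175057
B = 1 / 0.175057 = 5.7124

5.71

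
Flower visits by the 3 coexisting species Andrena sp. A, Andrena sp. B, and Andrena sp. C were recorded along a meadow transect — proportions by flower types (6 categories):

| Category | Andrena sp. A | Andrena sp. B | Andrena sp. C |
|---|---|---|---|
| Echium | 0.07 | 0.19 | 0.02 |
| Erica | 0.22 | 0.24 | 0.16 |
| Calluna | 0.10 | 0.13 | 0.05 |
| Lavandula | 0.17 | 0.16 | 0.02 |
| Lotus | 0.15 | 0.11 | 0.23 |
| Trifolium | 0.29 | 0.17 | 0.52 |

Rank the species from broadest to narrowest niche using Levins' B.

Andrena sp. B > Andrena sp. A > Andrena sp. C

Σp_Aᵢ² = 0.07² + 0.22² + 0.10² + 0.17² + 0.15² + 0.29² = 0.0049 + 0.0484 + 0.0100 + 0.0289 + 0.0225 + 0.0841 = 0.1988
B_A = 1 / 0.1988 = 5.0302
Σp_Bᵢ² = 0.19² + 0.24² + 0.13² + 0.16² + 0.11² + 0.17² = 0.0361 + 0.0576 + 0.0169 + 0.0256 + 0.0121 + 0.0289 = 0.1772
B_B = 1 / 0.1772 = 5.6433
Σp_Cᵢ² = 0.02² + 0.16² + 0.05² + 0.02² + 0.23² + 0.52² = 0.0004 + 0.0256 + 0.0025 + 0.0004 + 0.0529 + 0.2704 = 0.3522
B_C = 1 / 0.3522 = 2.8393
Ranking by B (broadest → narrowest): Andrena sp. B (5.64) > Andrena sp. A (5.03) > Andrena sp. C (2.84)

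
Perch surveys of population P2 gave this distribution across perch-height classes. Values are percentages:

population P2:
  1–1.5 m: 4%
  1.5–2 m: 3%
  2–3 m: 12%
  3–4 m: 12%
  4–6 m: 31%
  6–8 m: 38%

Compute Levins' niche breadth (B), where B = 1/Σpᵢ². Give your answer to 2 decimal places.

3.68

Convert percentages to proportions (divide by 100).
Σpᵢ² = 0.04² + 0.03² + 0.12² + 0.12² + 0.31² + 0.38² = 0.0016 + 0.0009 + 0.0144 + 0.0144 + 0.0961 + 0.1444 = 0.2718
B = 1 / 0.2718 = 3.6792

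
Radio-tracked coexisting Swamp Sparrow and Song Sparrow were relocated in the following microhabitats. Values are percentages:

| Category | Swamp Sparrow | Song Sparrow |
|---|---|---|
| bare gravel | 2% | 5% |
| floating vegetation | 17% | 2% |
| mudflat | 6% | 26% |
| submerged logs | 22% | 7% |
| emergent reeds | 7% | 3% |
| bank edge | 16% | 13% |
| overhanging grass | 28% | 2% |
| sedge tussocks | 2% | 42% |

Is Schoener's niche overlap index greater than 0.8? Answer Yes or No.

Convert percentages to proportions (divide by 100).
Σ|p₁ᵢ − p₂ᵢ| = 0.03 + 0.15 + 0.20 + 0.15 + 0.04 + 0.03 + 0.26 + 0.40 = 1.26
D = 1 − ½ × 1.26 = 1 − 0.630 = 0.3700
D = 0.3700 < 0.8 → No.

No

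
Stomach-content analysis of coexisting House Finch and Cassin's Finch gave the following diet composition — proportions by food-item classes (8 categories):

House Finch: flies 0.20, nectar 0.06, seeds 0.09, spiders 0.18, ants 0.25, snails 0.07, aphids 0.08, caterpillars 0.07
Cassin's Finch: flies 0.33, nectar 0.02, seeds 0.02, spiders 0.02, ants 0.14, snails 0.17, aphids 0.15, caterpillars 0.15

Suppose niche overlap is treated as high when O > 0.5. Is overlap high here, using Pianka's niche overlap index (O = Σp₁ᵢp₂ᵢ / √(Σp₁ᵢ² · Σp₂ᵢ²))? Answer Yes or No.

Σ p₁ᵢp₂ᵢ = 0.0660 + 0.0012 + 0.0018 + 0.0036 + 0.0350 + 0.0119 + 0.0120 + 0.0105 = 0.1420
Σp_1ᵢ² = 0.20² + 0.06² + 0.09² + 0.18² + 0.25² + 0.07² + 0.08² + 0.07² = 0.0400 + 0.0036 + 0.0081 + 0.0324 + 0.0625 + 0.0049 + 0.0064 + 0.0049 = 0.1628
Σp_2ᵢ² = 0.33² + 0.02² + 0.02² + 0.02² + 0.14² + 0.17² + 0.15² + 0.15² = 0.1089 + 0.0004 + 0.0004 + 0.0004 + 0.0196 + 0.0289 + 0.0225 + 0.0225 = 0.2036
O = 0.1420 / √(0.1628 × 0.2036) = 0.1420 / 0.18206 = 0.7800
O = 0.7800 > 0.5 → Yes.

Yes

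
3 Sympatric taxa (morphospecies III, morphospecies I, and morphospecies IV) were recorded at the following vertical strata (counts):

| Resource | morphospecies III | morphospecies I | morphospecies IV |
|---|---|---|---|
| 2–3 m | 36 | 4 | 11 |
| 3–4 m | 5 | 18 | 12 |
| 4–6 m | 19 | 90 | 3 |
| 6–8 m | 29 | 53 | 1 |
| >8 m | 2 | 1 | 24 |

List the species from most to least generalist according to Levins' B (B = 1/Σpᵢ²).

Proportions for morphospecies III (n=91): 36/91=0.3956, 5/91=0.0549, 19/91=0.2088, 29/91=0.3187, 2/91=0.0220
Proportions for morphospecies I (n=166): 4/166=0.0241, 18/166=0.1084, 90/166=0.5422, 53/166=0.3193, 1/166=0.0060
Proportions for morphospecies IV (n=51): 11/51=0.2157, 12/51=0.2353, 3/51=0.0588, 1/51=0.0196, 24/51=0.4706
Σp_IIIᵢ² = 0.3956² + 0.0549² + 0.2088² + 0.3187² + 0.0220² = 0.156499 + 0.003014 + 0.043597 + 0.101570 + 0.000484 = 0.305164
B_III = 1 / 0.305164 = 3.2769
Σp_Iᵢ² = 0.0241² + 0.1084² + 0.5422² + 0.3193² + 0.0060² = 0.000581 + 0.011751 + 0.293981 + 0.101952 + 0.000036 = 0.408301
B_I = 1 / 0.408301 = 2.4492
Σp_IVᵢ² = 0.2157² + 0.2353² + 0.0588² + 0.0196² + 0.4706² = 0.046526 + 0.055366 + 0.003457 + 0.000384 + 0.221464 = 0.327197
B_IV = 1 / 0.327197 = 3.0563
Ranking by B (broadest → narrowest): morphospecies III (3.28) > morphospecies IV (3.06) > morphospecies I (2.45)

morphospecies III > morphospecies IV > morphospecies I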